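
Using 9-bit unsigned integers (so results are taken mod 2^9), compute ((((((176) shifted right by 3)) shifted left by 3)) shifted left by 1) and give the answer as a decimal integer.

176 = 010110000
→ shifted right by 3 → 000010110 = 22
→ shifted left by 3 (mod 2^9) → 010110000 = 176
→ shifted left by 1 (mod 2^9) → 101100000 = 352

352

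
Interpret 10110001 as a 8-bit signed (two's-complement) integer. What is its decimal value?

-79

pattern = 10110001 (MSB is 1 ⇒ negative)
Invert: 01001110, add 1 → 01001111 = 79, so the value is -79.
(Equivalently: 177 - 2^8 = 177 - 256 = -79.)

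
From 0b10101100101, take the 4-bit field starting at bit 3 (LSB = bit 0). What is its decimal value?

12

v = 10101100101
Shift right by 3: 10101100
Mask low 4 bits: 1100 = 12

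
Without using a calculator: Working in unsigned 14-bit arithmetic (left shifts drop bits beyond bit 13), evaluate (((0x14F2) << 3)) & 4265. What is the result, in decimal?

0x14F2 = 01010011110010
→ << 3 (mod 2^14) → 10011110010000 = 10128
4265 = 01000010101001
→ & → 00000010000000 = 128

128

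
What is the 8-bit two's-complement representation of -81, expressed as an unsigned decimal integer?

175

81 in 8 bits: 01010001
Invert: 10101110
Add 1:  10101111 = 175
(Check: 2^8 - 81 = 256 - 81 = 175.)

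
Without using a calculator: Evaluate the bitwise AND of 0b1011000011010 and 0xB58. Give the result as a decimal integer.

a = 1011000011010
0xB58 = 0101101011000
AND → 0001000011000 = 536

536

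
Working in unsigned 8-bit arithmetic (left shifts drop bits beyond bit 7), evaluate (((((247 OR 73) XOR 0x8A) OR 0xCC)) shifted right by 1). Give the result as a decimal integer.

126

247 = 11110111
73 = 01001001
→ OR → 11111111 = 255
0x8A = 10001010
→ XOR → 01110101 = 117
0xCC = 11001100
→ OR → 11111101 = 253
→ shifted right by 1 → 01111110 = 126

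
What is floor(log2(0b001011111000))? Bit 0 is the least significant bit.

0b001011111000 = 1011111000
The topmost 1 is at position 9 (since 2^9 = 512 ≤ 760 < 1024).

9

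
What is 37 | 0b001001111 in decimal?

111

37 = 0100101
b = 1001111
 OR → 1101111 = 111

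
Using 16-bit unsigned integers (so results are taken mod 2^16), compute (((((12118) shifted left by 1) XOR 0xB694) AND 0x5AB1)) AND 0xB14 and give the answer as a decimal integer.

2064

12118 = 0010111101010110
→ shifted left by 1 (mod 2^16) → 0101111010101100 = 24236
0xB694 = 1011011010010100
→ XOR → 1110100000111000 = 59448
0x5AB1 = 0101101010110001
→ AND → 0100100000110000 = 18480
0xB14 = 0000101100010100
→ AND → 0000100000010000 = 2064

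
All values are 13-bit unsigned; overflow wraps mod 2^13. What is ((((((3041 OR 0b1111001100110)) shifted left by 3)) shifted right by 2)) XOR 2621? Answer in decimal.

3041 = 0101111100001
0b1111001100110 = 1111001100110
→ OR → 1111111100111 = 8167
→ shifted left by 3 (mod 2^13) → 1111100111000 = 7992
→ shifted right by 2 → 0011111001110 = 1998
2621 = 0101000111101
→ XOR → 0110111110011 = 3571

3571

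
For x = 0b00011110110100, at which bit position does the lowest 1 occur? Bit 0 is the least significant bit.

0b00011110110100 = 11110110100
Trailing zeros: 2, so the lowest set bit is bit 2 (value 4).

2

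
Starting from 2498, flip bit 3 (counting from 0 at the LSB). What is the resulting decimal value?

x = 100111000010
bit 3 is currently 0; toggle it via x ^ (1 << 3) = x ^ 8
→ 100111001010 = 2506

2506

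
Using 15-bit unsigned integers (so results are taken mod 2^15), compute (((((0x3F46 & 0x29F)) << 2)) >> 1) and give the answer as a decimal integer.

0x3F46 = 011111101000110
0x29F = 000001010011111
→ & → 000001000000110 = 518
→ << 2 (mod 2^15) → 000100000011000 = 2072
→ >> 1 → 000010000001100 = 1036

1036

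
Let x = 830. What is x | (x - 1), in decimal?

831

x = 1100111110 = 830
x - 1 = 1100111101
OR    = 1100111111 = 831
(x | (x - 1) sets all bits below the lowest set bit.)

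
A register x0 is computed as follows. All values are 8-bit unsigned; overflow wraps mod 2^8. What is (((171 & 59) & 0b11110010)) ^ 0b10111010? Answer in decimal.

152

171 = 10101011
59 = 00111011
→ & → 00101011 = 43
0b11110010 = 11110010
→ & → 00100010 = 34
0b10111010 = 10111010
→ ^ → 10011000 = 152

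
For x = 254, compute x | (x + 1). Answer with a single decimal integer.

x = 11111110 = 254
x + 1 = 11111111
OR    = 11111111 = 255
(x | (x + 1) sets the lowest cleared bit.)

255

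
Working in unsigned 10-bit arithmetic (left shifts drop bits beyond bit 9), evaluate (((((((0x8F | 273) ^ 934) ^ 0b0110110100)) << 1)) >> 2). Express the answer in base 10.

0x8F = 0010001111
273 = 0100010001
→ | → 0110011111 = 415
934 = 1110100110
→ ^ → 1000111001 = 569
0b0110110100 = 0110110100
→ ^ → 1110001101 = 909
→ << 1 (mod 2^10) → 1100011010 = 794
→ >> 2 → 0011000110 = 198

198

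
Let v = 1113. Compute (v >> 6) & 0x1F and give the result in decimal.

17

v = 010001011001
Shift right by 6: 010001
Mask low 5 bits: 10001 = 17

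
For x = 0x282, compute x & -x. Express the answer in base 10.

2

x = 1010000010 = 642
-x (two's complement) = …0101111110
AND   = 0000000010 = 2
(x & -x isolates the lowest set bit of x.)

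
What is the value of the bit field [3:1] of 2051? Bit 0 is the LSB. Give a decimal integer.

v = 0100000000011
Shift right by 1: 010000000001
Mask low 3 bits: 001 = 1

1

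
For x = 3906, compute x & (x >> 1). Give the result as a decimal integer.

1792

x = 111101000010 = 3906
x>>1 = 011110100001
AND  = 011100000000 = 1792
(x & (x >> 1) has a 1 wherever x has two consecutive 1 bits.)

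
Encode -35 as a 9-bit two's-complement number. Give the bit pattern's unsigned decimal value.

35 in 9 bits: 000100011
Invert: 111011100
Add 1:  111011101 = 477
(Check: 2^9 - 35 = 512 - 35 = 477.)

477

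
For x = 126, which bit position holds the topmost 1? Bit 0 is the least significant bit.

126 = 1111110
The topmost 1 is at position 6 (since 2^6 = 64 ≤ 126 < 128).

6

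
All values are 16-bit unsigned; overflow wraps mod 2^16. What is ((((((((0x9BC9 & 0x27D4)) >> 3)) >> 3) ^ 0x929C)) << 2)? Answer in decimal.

19020

0x9BC9 = 1001101111001001
0x27D4 = 0010011111010100
→ & → 0000001111000000 = 960
→ >> 3 → 0000000001111000 = 120
→ >> 3 → 0000000000001111 = 15
0x929C = 1001001010011100
→ ^ → 1001001010010011 = 37523
→ << 2 (mod 2^16) → 0100101001001100 = 19020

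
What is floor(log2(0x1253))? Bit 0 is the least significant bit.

0x1253 = 1001001010011
The topmost 1 is at position 12 (since 2^12 = 4096 ≤ 4691 < 8192).

12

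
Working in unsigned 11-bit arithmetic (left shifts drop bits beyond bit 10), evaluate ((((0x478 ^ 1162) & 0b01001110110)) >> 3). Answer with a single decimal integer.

14

0x478 = 10001111000
1162 = 10010001010
→ ^ → 00011110010 = 242
0b01001110110 = 01001110110
→ & → 00001110010 = 114
→ >> 3 → 00000001110 = 14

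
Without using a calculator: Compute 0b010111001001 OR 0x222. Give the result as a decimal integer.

2027

a = 10111001001
0x222 = 01000100010
 OR → 11111101011 = 2027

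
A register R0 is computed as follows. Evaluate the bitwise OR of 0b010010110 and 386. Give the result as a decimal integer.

a = 010010110
386 = 110000010
 OR → 110010110 = 406

406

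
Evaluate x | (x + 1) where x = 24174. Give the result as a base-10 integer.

24175

x = 101111001101110 = 24174
x + 1 = 101111001101111
OR    = 101111001101111 = 24175
(x | (x + 1) sets the lowest cleared bit.)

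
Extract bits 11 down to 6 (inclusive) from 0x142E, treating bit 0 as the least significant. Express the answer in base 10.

16

v = 1010000101110
Shift right by 6: 1010000
Mask low 6 bits: 010000 = 16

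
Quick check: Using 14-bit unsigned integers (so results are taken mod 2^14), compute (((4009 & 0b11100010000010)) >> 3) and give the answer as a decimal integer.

272

4009 = 00111110101001
0b11100010000010 = 11100010000010
→ & → 00100010000000 = 2176
→ >> 3 → 00000100010000 = 272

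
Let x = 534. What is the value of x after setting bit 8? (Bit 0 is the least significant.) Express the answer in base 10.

x = 01000010110
bit 8 is currently 0; set it via x | (1 << 8) = x | 256
→ 01100010110 = 790

790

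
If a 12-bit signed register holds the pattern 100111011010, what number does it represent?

-1574

pattern = 100111011010 (MSB is 1 ⇒ negative)
Invert: 011000100101, add 1 → 011000100110 = 1574, so the value is -1574.
(Equivalently: 2522 - 2^12 = 2522 - 4096 = -1574.)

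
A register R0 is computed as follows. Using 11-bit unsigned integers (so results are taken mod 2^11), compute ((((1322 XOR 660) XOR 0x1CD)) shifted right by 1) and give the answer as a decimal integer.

1322 = 10100101010
660 = 01010010100
→ XOR → 11110111110 = 1982
0x1CD = 00111001101
→ XOR → 11001110011 = 1651
→ shifted right by 1 → 01100111001 = 825

825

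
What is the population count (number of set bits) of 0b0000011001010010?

n = 11001010010
Count the 1s: 1 + 1 + 1 + 1 + 1 = 5

5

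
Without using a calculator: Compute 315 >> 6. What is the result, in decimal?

4

315 = 100111011
shift right by 6 → 000000100 = 4
(equivalently, floor(315 / 64))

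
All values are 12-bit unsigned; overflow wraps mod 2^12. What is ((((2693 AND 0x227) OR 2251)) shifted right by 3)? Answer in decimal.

345

2693 = 101010000101
0x227 = 001000100111
→ AND → 001000000101 = 517
2251 = 100011001011
→ OR → 101011001111 = 2767
→ shifted right by 3 → 000101011001 = 345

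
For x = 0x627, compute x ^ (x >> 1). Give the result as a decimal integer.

1332

x = 11000100111 = 1575
x>>1 = 01100010011
XOR  = 10100110100 = 1332
(x ^ (x >> 1) gives the standard binary-reflected Gray code of x.)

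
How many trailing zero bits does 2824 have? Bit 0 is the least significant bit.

2824 = 101100001000
Trailing zeros: 3, so the lowest set bit is bit 3 (value 8).

3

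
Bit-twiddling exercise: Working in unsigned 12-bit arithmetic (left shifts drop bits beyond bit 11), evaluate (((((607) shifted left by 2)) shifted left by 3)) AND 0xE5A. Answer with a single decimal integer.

2624

607 = 001001011111
→ shifted left by 2 (mod 2^12) → 100101111100 = 2428
→ shifted left by 3 (mod 2^12) → 101111100000 = 3040
0xE5A = 111001011010
→ AND → 101001000000 = 2624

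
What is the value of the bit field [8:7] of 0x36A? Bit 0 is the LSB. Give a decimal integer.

v = 1101101010
Shift right by 7: 110
Mask low 2 bits: 10 = 2

2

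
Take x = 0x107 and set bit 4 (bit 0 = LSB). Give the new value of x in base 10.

279

x = 100000111
bit 4 is currently 0; set it via x | (1 << 4) = x | 16
→ 100010111 = 279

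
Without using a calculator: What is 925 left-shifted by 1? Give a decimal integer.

925 = 01110011101
shift left by 1 → 11100111010 = 1850
(equivalently, 925 × 2^1 = 925 × 2)

1850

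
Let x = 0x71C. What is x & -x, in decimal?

4

x = 11100011100 = 1820
-x (two's complement) = …00011100100
AND   = 00000000100 = 4
(x & -x isolates the lowest set bit of x.)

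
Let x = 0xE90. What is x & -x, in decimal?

x = 111010010000 = 3728
-x (two's complement) = …000101110000
AND   = 000000010000 = 16
(x & -x isolates the lowest set bit of x.)

16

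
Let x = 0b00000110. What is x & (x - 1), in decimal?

4

x = 110 = 6
x - 1 = 101
AND   = 100 = 4
(x & (x - 1) clears the lowest set bit of x.)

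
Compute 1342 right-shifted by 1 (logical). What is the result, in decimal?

1342 = 10100111110
shift right by 1 → 01010011111 = 671
(equivalently, floor(1342 / 2))

671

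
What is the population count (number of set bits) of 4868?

4

4868 = 1001100000100
Count the 1s: 1 + 1 + 1 + 1 = 4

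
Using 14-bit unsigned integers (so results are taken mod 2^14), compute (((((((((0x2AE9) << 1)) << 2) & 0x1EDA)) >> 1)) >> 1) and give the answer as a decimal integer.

0x2AE9 = 10101011101001
→ << 1 (mod 2^14) → 01010111010010 = 5586
→ << 2 (mod 2^14) → 01011101001000 = 5960
0x1EDA = 01111011011010
→ & → 01011001001000 = 5704
→ >> 1 → 00101100100100 = 2852
→ >> 1 → 00010110010010 = 1426

1426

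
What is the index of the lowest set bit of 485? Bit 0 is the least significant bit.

0

485 = 111100101
Trailing zeros: 0, so the lowest set bit is bit 0 (value 1).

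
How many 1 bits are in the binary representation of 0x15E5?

0x15E5 = 1010111100101
Count the 1s: 1 + 1 + 1 + 1 + 1 + 1 + 1 + 1 = 8

8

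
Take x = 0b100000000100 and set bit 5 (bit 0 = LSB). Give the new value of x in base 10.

x = 100000000100
bit 5 is currently 0; set it via x | (1 << 5) = x | 32
→ 100000100100 = 2084

2084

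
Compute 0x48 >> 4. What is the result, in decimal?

0x48 = 1001000
shift right by 4 → 0000100 = 4
(equivalently, floor(72 / 16))

4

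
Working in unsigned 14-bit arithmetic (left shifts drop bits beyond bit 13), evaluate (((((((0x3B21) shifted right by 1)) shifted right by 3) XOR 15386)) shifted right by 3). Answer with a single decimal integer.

0x3B21 = 11101100100001
→ shifted right by 1 → 01110110010000 = 7568
→ shifted right by 3 → 00001110110010 = 946
15386 = 11110000011010
→ XOR → 11111110101000 = 16296
→ shifted right by 3 → 00011111110101 = 2037

2037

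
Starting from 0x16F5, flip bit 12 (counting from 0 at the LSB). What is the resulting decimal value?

1781

x = 001011011110101
bit 12 is currently 1; toggle it via x ^ (1 << 12) = x ^ 4096
→ 000011011110101 = 1781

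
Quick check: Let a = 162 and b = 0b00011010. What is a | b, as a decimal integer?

186

162 = 10100010
b = 00011010
 OR → 10111010 = 186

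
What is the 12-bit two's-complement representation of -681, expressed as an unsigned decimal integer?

3415

681 in 12 bits: 001010101001
Invert: 110101010110
Add 1:  110101010111 = 3415
(Check: 2^12 - 681 = 4096 - 681 = 3415.)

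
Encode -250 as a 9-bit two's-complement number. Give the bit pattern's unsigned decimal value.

250 in 9 bits: 011111010
Invert: 100000101
Add 1:  100000110 = 262
(Check: 2^9 - 250 = 512 - 250 = 262.)

262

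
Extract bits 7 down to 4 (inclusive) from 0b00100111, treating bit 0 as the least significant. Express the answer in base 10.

2

v = 00100111
Shift right by 4: 0010
Mask low 4 bits: 0010 = 2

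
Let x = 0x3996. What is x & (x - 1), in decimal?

14740

x = 11100110010110 = 14742
x - 1 = 11100110010101
AND   = 11100110010100 = 14740
(x & (x - 1) clears the lowest set bit of x.)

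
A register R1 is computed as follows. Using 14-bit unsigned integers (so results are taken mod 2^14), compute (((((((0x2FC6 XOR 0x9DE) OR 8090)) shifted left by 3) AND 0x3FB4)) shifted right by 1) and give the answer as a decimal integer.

7752

0x2FC6 = 10111111000110
0x9DE = 00100111011110
→ XOR → 10011000011000 = 9752
8090 = 01111110011010
→ OR → 11111110011010 = 16282
→ shifted left by 3 (mod 2^14) → 11110011010000 = 15568
0x3FB4 = 11111110110100
→ AND → 11110010010000 = 15504
→ shifted right by 1 → 01111001001000 = 7752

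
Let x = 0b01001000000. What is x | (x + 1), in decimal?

577

x = 1001000000 = 576
x + 1 = 1001000001
OR    = 1001000001 = 577
(x | (x + 1) sets the lowest cleared bit.)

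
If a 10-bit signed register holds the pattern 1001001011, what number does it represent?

pattern = 1001001011 (MSB is 1 ⇒ negative)
Invert: 0110110100, add 1 → 0110110101 = 437, so the value is -437.
(Equivalently: 587 - 2^10 = 587 - 1024 = -437.)

-437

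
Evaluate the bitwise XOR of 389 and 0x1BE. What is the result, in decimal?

59

389 = 110000101
0x1BE = 110111110
XOR → 000111011 = 59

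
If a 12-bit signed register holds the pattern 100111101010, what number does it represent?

pattern = 100111101010 (MSB is 1 ⇒ negative)
Invert: 011000010101, add 1 → 011000010110 = 1558, so the value is -1558.
(Equivalently: 2538 - 2^12 = 2538 - 4096 = -1558.)

-1558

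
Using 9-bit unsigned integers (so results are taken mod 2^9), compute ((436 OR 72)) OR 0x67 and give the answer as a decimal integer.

436 = 110110100
72 = 001001000
→ OR → 111111100 = 508
0x67 = 001100111
→ OR → 111111111 = 511

511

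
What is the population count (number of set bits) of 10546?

6

10546 = 10100100110010
Count the 1s: 1 + 1 + 1 + 1 + 1 + 1 = 6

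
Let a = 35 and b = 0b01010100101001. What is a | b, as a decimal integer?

5419

35 = 0000000100011
b = 1010100101001
 OR → 1010100101011 = 5419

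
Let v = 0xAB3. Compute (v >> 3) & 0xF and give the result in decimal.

6

v = 101010110011
Shift right by 3: 101010110
Mask low 4 bits: 0110 = 6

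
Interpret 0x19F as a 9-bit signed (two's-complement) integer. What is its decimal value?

-97

pattern = 110011111 (MSB is 1 ⇒ negative)
Invert: 001100000, add 1 → 001100001 = 97, so the value is -97.
(Equivalently: 415 - 2^9 = 415 - 512 = -97.)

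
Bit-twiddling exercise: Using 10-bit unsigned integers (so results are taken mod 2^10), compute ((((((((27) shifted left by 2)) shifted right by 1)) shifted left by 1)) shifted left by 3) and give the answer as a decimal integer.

864

27 = 0000011011
→ shifted left by 2 (mod 2^10) → 0001101100 = 108
→ shifted right by 1 → 0000110110 = 54
→ shifted left by 1 (mod 2^10) → 0001101100 = 108
→ shifted left by 3 (mod 2^10) → 1101100000 = 864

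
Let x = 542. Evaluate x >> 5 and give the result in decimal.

16

542 = 1000011110
shift right by 5 → 0000010000 = 16
(equivalently, floor(542 / 32))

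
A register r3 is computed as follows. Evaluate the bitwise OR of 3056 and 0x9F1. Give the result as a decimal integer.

3056 = 101111110000
0x9F1 = 100111110001
 OR → 101111110001 = 3057

3057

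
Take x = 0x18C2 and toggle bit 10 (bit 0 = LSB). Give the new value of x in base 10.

7362

x = 001100011000010
bit 10 is currently 0; toggle it via x ^ (1 << 10) = x ^ 1024
→ 001110011000010 = 7362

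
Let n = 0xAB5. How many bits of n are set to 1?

7

0xAB5 = 101010110101
Count the 1s: 1 + 1 + 1 + 1 + 1 + 1 + 1 = 7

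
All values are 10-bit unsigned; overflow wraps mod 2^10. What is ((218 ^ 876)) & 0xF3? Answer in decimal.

178

218 = 0011011010
876 = 1101101100
→ ^ → 1110110110 = 950
0xF3 = 0011110011
→ & → 0010110010 = 178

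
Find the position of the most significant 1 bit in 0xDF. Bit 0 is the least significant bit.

7

0xDF = 11011111
The topmost 1 is at position 7 (since 2^7 = 128 ≤ 223 < 256).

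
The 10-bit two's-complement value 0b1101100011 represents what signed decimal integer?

pattern = 1101100011 (MSB is 1 ⇒ negative)
Invert: 0010011100, add 1 → 0010011101 = 157, so the value is -157.
(Equivalently: 867 - 2^10 = 867 - 1024 = -157.)

-157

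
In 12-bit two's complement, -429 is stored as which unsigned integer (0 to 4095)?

429 in 12 bits: 000110101101
Invert: 111001010010
Add 1:  111001010011 = 3667
(Check: 2^12 - 429 = 4096 - 429 = 3667.)

3667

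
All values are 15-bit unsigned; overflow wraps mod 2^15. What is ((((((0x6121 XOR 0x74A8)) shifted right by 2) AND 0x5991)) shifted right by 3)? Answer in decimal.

32

0x6121 = 110000100100001
0x74A8 = 111010010101000
→ XOR → 001010110001001 = 5513
→ shifted right by 2 → 000010101100010 = 1378
0x5991 = 101100110010001
→ AND → 000000100000000 = 256
→ shifted right by 3 → 000000000100000 = 32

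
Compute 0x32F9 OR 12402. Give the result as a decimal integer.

0x32F9 = 11001011111001
12402 = 11000001110010
 OR → 11001011111011 = 13051

13051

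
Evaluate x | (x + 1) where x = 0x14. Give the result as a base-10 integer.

21

x = 10100 = 20
x + 1 = 10101
OR    = 10101 = 21
(x | (x + 1) sets the lowest cleared bit.)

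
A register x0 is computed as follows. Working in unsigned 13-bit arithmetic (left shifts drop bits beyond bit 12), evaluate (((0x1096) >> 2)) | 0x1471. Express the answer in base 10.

0x1096 = 1000010010110
→ >> 2 → 0010000100101 = 1061
0x1471 = 1010001110001
→ | → 1010001110101 = 5237

5237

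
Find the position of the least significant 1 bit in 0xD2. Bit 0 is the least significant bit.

0xD2 = 11010010
Trailing zeros: 1, so the lowest set bit is bit 1 (value 2).

1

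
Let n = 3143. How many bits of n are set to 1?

3143 = 110001000111
Count the 1s: 1 + 1 + 1 + 1 + 1 + 1 = 6

6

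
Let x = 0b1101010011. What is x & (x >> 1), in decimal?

257

x = 1101010011 = 851
x>>1 = 0110101001
AND  = 0100000001 = 257
(x & (x >> 1) has a 1 wherever x has two consecutive 1 bits.)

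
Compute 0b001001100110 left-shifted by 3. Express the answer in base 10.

x = 0001001100110
shift left by 3 → 1001100110000 = 4912
(equivalently, 614 × 2^3 = 614 × 8)

4912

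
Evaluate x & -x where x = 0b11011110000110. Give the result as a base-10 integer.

x = 11011110000110 = 14214
-x (two's complement) = …00100001111010
AND   = 00000000000010 = 2
(x & -x isolates the lowest set bit of x.)

2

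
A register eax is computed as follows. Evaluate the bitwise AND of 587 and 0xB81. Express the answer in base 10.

513

587 = 001001001011
0xB81 = 101110000001
AND → 001000000001 = 513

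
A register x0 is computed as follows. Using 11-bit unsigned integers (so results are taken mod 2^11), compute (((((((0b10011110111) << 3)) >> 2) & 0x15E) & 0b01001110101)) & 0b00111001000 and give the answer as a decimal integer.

64

0b10011110111 = 10011110111
→ << 3 (mod 2^11) → 11110111000 = 1976
→ >> 2 → 00111101110 = 494
0x15E = 00101011110
→ & → 00101001110 = 334
0b01001110101 = 01001110101
→ & → 00001000100 = 68
0b00111001000 = 00111001000
→ & → 00001000000 = 64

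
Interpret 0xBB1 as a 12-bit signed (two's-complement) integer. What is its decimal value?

-1103

pattern = 101110110001 (MSB is 1 ⇒ negative)
Invert: 010001001110, add 1 → 010001001111 = 1103, so the value is -1103.
(Equivalently: 2993 - 2^12 = 2993 - 4096 = -1103.)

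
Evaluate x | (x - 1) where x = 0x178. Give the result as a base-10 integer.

x = 101111000 = 376
x - 1 = 101110111
OR    = 101111111 = 383
(x | (x - 1) sets all bits below the lowest set bit.)

383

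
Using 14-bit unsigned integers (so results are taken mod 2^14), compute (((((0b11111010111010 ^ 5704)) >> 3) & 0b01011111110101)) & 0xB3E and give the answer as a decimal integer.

276

0b11111010111010 = 11111010111010
5704 = 01011001001000
→ ^ → 10100011110010 = 10482
→ >> 3 → 00010100011110 = 1310
0b01011111110101 = 01011111110101
→ & → 00010100010100 = 1300
0xB3E = 00101100111110
→ & → 00000100010100 = 276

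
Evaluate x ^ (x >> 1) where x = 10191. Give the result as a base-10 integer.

x = 10011111001111 = 10191
x>>1 = 01001111100111
XOR  = 11010000101000 = 13352
(x ^ (x >> 1) gives the standard binary-reflected Gray code of x.)

13352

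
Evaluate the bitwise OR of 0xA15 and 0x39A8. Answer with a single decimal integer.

15293

0xA15 = 00101000010101
0x39A8 = 11100110101000
 OR → 11101110111101 = 15293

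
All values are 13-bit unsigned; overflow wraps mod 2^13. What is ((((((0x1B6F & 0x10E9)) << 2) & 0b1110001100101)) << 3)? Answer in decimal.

288

0x1B6F = 1101101101111
0x10E9 = 1000011101001
→ & → 1000001101001 = 4201
→ << 2 (mod 2^13) → 0000110100100 = 420
0b1110001100101 = 1110001100101
→ & → 0000000100100 = 36
→ << 3 (mod 2^13) → 0000100100000 = 288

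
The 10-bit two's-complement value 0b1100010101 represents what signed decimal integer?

-235

pattern = 1100010101 (MSB is 1 ⇒ negative)
Invert: 0011101010, add 1 → 0011101011 = 235, so the value is -235.
(Equivalently: 789 - 2^10 = 789 - 1024 = -235.)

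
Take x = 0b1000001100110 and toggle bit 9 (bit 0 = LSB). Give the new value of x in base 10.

x = 1000001100110
bit 9 is currently 0; toggle it via x ^ (1 << 9) = x ^ 512
→ 1001001100110 = 4710

4710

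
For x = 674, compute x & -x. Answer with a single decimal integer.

x = 1010100010 = 674
-x (two's complement) = …0101011110
AND   = 0000000010 = 2
(x & -x isolates the lowest set bit of x.)

2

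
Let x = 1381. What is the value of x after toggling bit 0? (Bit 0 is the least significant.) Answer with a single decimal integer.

x = 010101100101
bit 0 is currently 1; toggle it via x ^ (1 << 0) = x ^ 1
→ 010101100100 = 1380

1380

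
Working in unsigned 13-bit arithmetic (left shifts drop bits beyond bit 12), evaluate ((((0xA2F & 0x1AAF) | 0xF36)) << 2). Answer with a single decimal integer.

7420

0xA2F = 0101000101111
0x1AAF = 1101010101111
→ & → 0101000101111 = 2607
0xF36 = 0111100110110
→ | → 0111100111111 = 3903
→ << 2 (mod 2^13) → 1110011111100 = 7420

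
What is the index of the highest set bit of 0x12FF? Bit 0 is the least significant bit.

12

0x12FF = 1001011111111
The topmost 1 is at position 12 (since 2^12 = 4096 ≤ 4863 < 8192).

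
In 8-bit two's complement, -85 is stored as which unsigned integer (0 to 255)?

171

85 in 8 bits: 01010101
Invert: 10101010
Add 1:  10101011 = 171
(Check: 2^8 - 85 = 256 - 85 = 171.)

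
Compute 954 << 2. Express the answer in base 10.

3816

954 = 001110111010
shift left by 2 → 111011101000 = 3816
(equivalently, 954 × 2^2 = 954 × 4)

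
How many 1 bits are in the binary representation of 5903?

8

5903 = 1011100001111
Count the 1s: 1 + 1 + 1 + 1 + 1 + 1 + 1 + 1 = 8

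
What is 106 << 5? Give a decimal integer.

106 = 000001101010
shift left by 5 → 110101000000 = 3392
(equivalently, 106 × 2^5 = 106 × 32)

3392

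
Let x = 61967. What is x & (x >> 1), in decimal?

x = 1111001000001111 = 61967
x>>1 = 0111100100000111
AND  = 0111000000000111 = 28679
(x & (x >> 1) has a 1 wherever x has two consecutive 1 bits.)

28679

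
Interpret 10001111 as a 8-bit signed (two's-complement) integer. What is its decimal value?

-113

pattern = 10001111 (MSB is 1 ⇒ negative)
Invert: 01110000, add 1 → 01110001 = 113, so the value is -113.
(Equivalently: 143 - 2^8 = 143 - 256 = -113.)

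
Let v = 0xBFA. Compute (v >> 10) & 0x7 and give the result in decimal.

v = 00101111111010
Shift right by 10: 0010
Mask low 3 bits: 010 = 2

2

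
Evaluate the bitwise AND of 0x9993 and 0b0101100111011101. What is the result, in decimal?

0x9993 = 1001100110010011
b = 0101100111011101
AND → 0001100110010001 = 6545

6545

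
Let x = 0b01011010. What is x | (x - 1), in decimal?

91

x = 1011010 = 90
x - 1 = 1011001
OR    = 1011011 = 91
(x | (x - 1) sets all bits below the lowest set bit.)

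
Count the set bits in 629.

6

629 = 1001110101
Count the 1s: 1 + 1 + 1 + 1 + 1 + 1 = 6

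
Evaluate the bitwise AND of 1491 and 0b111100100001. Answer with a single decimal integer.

1281

1491 = 010111010011
b = 111100100001
AND → 010100000001 = 1281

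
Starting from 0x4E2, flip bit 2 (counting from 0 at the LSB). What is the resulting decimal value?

x = 0010011100010
bit 2 is currently 0; toggle it via x ^ (1 << 2) = x ^ 4
→ 0010011100110 = 1254

1254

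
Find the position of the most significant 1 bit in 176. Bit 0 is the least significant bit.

176 = 10110000
The topmost 1 is at position 7 (since 2^7 = 128 ≤ 176 < 256).

7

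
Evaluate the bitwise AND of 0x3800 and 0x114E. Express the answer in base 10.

0x3800 = 11100000000000
0x114E = 01000101001110
AND → 01000000000000 = 4096

4096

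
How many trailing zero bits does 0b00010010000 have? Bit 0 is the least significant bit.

0b00010010000 = 10010000
Trailing zeros: 4, so the lowest set bit is bit 4 (value 16).

4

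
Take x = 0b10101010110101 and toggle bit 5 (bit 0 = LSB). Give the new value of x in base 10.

x = 10101010110101
bit 5 is currently 1; toggle it via x ^ (1 << 5) = x ^ 32
→ 10101010010101 = 10901

10901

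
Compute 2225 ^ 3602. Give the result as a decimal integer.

2225 = 100010110001
3602 = 111000010010
XOR → 011010100011 = 1699

1699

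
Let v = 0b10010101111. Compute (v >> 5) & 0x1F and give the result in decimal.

v = 10010101111
Shift right by 5: 100101
Mask low 5 bits: 00101 = 5

5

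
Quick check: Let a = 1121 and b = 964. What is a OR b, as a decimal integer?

1121 = 10001100001
964 = 01111000100
 OR → 11111100101 = 2021

2021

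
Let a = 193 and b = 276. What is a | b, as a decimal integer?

193 = 011000001
276 = 100010100
 OR → 111010101 = 469

469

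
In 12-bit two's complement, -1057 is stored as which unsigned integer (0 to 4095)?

3039

1057 in 12 bits: 010000100001
Invert: 101111011110
Add 1:  101111011111 = 3039
(Check: 2^12 - 1057 = 4096 - 1057 = 3039.)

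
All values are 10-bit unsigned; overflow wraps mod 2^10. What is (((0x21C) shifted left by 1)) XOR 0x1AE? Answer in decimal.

0x21C = 1000011100
→ shifted left by 1 (mod 2^10) → 0000111000 = 56
0x1AE = 0110101110
→ XOR → 0110010110 = 406

406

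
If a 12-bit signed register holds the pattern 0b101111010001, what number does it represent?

pattern = 101111010001 (MSB is 1 ⇒ negative)
Invert: 010000101110, add 1 → 010000101111 = 1071, so the value is -1071.
(Equivalently: 3025 - 2^12 = 3025 - 4096 = -1071.)

-1071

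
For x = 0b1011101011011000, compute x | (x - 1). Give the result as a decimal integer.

47839

x = 1011101011011000 = 47832
x - 1 = 1011101011010111
OR    = 1011101011011111 = 47839
(x | (x - 1) sets all bits below the lowest set bit.)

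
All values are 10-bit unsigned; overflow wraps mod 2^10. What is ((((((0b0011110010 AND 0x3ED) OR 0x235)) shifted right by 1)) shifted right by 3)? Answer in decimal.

47

0b0011110010 = 0011110010
0x3ED = 1111101101
→ AND → 0011100000 = 224
0x235 = 1000110101
→ OR → 1011110101 = 757
→ shifted right by 1 → 0101111010 = 378
→ shifted right by 3 → 0000101111 = 47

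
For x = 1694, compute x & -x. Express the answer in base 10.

x = 11010011110 = 1694
-x (two's complement) = …00101100010
AND   = 00000000010 = 2
(x & -x isolates the lowest set bit of x.)

2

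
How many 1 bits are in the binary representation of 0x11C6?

0x11C6 = 1000111000110
Count the 1s: 1 + 1 + 1 + 1 + 1 + 1 = 6

6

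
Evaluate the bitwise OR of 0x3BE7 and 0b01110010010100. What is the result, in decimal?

0x3BE7 = 11101111100111
b = 01110010010100
 OR → 11111111110111 = 16375

16375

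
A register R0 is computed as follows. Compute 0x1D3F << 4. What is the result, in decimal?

0x1D3F = 00001110100111111
shift left by 4 → 11101001111110000 = 119792
(equivalently, 7487 × 2^4 = 7487 × 16)

119792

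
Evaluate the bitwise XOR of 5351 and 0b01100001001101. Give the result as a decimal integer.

3242

5351 = 1010011100111
b = 1100001001101
XOR → 0110010101010 = 3242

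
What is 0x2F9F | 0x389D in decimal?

16287

0x2F9F = 10111110011111
0x389D = 11100010011101
 OR → 11111110011111 = 16287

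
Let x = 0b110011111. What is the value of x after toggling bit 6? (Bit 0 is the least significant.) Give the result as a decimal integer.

x = 110011111
bit 6 is currently 0; toggle it via x ^ (1 << 6) = x ^ 64
→ 111011111 = 479

479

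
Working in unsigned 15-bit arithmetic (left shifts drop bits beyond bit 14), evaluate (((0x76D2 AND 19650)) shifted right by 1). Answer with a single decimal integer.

0x76D2 = 111011011010010
19650 = 100110011000010
→ AND → 100010011000010 = 17602
→ shifted right by 1 → 010001001100001 = 8801

8801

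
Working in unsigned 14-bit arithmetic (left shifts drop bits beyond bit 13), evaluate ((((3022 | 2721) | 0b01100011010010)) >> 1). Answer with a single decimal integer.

3022 = 00101111001110
2721 = 00101010100001
→ | → 00101111101111 = 3055
0b01100011010010 = 01100011010010
→ | → 01101111111111 = 7167
→ >> 1 → 00110111111111 = 3583

3583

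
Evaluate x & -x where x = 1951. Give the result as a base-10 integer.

x = 11110011111 = 1951
-x (two's complement) = …00001100001
AND   = 00000000001 = 1
(x & -x isolates the lowest set bit of x.)

1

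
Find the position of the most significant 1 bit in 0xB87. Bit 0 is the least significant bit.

11

0xB87 = 101110000111
The topmost 1 is at position 11 (since 2^11 = 2048 ≤ 2951 < 4096).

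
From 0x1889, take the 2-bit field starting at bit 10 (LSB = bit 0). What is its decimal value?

v = 01100010001001
Shift right by 10: 0110
Mask low 2 bits: 10 = 2

2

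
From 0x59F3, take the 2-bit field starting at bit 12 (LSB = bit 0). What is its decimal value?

1

v = 101100111110011
Shift right by 12: 101
Mask low 2 bits: 01 = 1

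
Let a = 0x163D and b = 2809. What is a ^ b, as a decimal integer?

0x163D = 1011000111101
2809 = 0101011111001
XOR → 1110011000100 = 7364

7364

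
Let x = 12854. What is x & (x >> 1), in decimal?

4114

x = 11001000110110 = 12854
x>>1 = 01100100011011
AND  = 01000000010010 = 4114
(x & (x >> 1) has a 1 wherever x has two consecutive 1 bits.)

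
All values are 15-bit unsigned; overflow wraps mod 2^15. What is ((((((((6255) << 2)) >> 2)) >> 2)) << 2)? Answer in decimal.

6252

6255 = 001100001101111
→ << 2 (mod 2^15) → 110000110111100 = 25020
→ >> 2 → 001100001101111 = 6255
→ >> 2 → 000011000011011 = 1563
→ << 2 (mod 2^15) → 001100001101100 = 6252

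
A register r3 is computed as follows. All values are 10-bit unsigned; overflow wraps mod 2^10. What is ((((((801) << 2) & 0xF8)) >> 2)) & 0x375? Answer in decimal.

32

801 = 1100100001
→ << 2 (mod 2^10) → 0010000100 = 132
0xF8 = 0011111000
→ & → 0010000000 = 128
→ >> 2 → 0000100000 = 32
0x375 = 1101110101
→ & → 0000100000 = 32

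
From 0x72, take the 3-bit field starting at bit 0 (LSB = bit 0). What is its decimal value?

2

v = 001110010
Shift right by 0: 001110010
Mask low 3 bits: 010 = 2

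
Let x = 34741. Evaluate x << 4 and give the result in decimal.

555856

34741 = 00001000011110110101
shift left by 4 → 10000111101101010000 = 555856
(equivalently, 34741 × 2^4 = 34741 × 16)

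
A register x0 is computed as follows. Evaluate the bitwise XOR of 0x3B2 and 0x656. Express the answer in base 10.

1508

0x3B2 = 01110110010
0x656 = 11001010110
XOR → 10111100100 = 1508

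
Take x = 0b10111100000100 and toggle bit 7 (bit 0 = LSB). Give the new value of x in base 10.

x = 10111100000100
bit 7 is currently 0; toggle it via x ^ (1 << 7) = x ^ 128
→ 10111110000100 = 12164

12164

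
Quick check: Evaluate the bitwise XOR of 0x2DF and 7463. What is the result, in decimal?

0x2DF = 0001011011111
7463 = 1110100100111
XOR → 1111111111000 = 8184

8184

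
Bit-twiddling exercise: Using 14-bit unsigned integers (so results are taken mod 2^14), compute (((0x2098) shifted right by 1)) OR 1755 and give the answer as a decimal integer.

0x2098 = 10000010011000
→ shifted right by 1 → 01000001001100 = 4172
1755 = 00011011011011
→ OR → 01011011011111 = 5855

5855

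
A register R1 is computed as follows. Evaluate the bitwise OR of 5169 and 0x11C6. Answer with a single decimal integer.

5169 = 1010000110001
0x11C6 = 1000111000110
 OR → 1010111110111 = 5623

5623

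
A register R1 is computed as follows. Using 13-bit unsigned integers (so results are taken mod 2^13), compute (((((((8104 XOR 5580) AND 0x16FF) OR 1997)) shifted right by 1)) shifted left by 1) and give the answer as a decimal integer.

2028

8104 = 1111110101000
5580 = 1010111001100
→ XOR → 0101001100100 = 2660
0x16FF = 1011011111111
→ AND → 0001001100100 = 612
1997 = 0011111001101
→ OR → 0011111101101 = 2029
→ shifted right by 1 → 0001111110110 = 1014
→ shifted left by 1 (mod 2^13) → 0011111101100 = 2028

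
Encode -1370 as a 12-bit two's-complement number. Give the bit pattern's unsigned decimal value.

2726

1370 in 12 bits: 010101011010
Invert: 101010100101
Add 1:  101010100110 = 2726
(Check: 2^12 - 1370 = 4096 - 1370 = 2726.)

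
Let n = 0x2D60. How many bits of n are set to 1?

6

0x2D60 = 10110101100000
Count the 1s: 1 + 1 + 1 + 1 + 1 + 1 = 6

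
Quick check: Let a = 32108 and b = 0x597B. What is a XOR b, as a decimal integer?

32108 = 111110101101100
0x597B = 101100101111011
XOR → 010010000010111 = 9239

9239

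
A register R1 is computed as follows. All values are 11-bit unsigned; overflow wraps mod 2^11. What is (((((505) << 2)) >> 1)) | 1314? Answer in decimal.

505 = 00111111001
→ << 2 (mod 2^11) → 11111100100 = 2020
→ >> 1 → 01111110010 = 1010
1314 = 10100100010
→ | → 11111110010 = 2034

2034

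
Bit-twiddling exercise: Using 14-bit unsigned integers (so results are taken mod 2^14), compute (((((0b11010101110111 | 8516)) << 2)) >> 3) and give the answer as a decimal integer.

699

0b11010101110111 = 11010101110111
8516 = 10000101000100
→ | → 11010101110111 = 13687
→ << 2 (mod 2^14) → 01010111011100 = 5596
→ >> 3 → 00001010111011 = 699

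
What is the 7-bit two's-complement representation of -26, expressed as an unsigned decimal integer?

26 in 7 bits: 0011010
Invert: 1100101
Add 1:  1100110 = 102
(Check: 2^7 - 26 = 128 - 26 = 102.)

102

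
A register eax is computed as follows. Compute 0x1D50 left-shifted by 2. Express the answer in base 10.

0x1D50 = 001110101010000
shift left by 2 → 111010101000000 = 30016
(equivalently, 7504 × 2^2 = 7504 × 4)

30016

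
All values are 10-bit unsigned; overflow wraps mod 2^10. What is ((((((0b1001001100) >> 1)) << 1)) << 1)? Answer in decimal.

152

0b1001001100 = 1001001100
→ >> 1 → 0100100110 = 294
→ << 1 (mod 2^10) → 1001001100 = 588
→ << 1 (mod 2^10) → 0010011000 = 152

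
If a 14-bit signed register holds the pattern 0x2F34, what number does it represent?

pattern = 10111100110100 (MSB is 1 ⇒ negative)
Invert: 01000011001011, add 1 → 01000011001100 = 4300, so the value is -4300.
(Equivalently: 12084 - 2^14 = 12084 - 16384 = -4300.)

-4300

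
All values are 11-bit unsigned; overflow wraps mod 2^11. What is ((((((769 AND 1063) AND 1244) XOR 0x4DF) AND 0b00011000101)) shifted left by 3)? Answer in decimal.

1576

769 = 01100000001
1063 = 10000100111
→ AND → 00000000001 = 1
1244 = 10011011100
→ AND → 00000000000 = 0
0x4DF = 10011011111
→ XOR → 10011011111 = 1247
0b00011000101 = 00011000101
→ AND → 00011000101 = 197
→ shifted left by 3 (mod 2^11) → 11000101000 = 1576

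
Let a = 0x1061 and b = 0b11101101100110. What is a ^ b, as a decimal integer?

11015

0x1061 = 01000001100001
b = 11101101100110
XOR → 10101100000111 = 11015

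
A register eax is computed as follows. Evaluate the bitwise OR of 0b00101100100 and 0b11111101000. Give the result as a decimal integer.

a = 00101100100
b = 11111101000
 OR → 11111101100 = 2028

2028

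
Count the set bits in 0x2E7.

0x2E7 = 1011100111
Count the 1s: 1 + 1 + 1 + 1 + 1 + 1 + 1 = 7

7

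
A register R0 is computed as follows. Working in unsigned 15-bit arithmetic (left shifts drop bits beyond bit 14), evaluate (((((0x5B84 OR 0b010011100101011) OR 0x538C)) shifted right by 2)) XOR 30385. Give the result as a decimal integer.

0x5B84 = 101101110000100
0b010011100101011 = 010011100101011
→ OR → 111111110101111 = 32687
0x538C = 101001110001100
→ OR → 111111110101111 = 32687
→ shifted right by 2 → 001111111101011 = 8171
30385 = 111011010110001
→ XOR → 110100101011010 = 26970

26970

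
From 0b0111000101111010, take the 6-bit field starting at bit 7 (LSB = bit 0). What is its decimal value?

34

v = 0111000101111010
Shift right by 7: 011100010
Mask low 6 bits: 100010 = 34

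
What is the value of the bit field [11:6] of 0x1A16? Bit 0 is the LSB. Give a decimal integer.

40

v = 1101000010110
Shift right by 6: 1101000
Mask low 6 bits: 101000 = 40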